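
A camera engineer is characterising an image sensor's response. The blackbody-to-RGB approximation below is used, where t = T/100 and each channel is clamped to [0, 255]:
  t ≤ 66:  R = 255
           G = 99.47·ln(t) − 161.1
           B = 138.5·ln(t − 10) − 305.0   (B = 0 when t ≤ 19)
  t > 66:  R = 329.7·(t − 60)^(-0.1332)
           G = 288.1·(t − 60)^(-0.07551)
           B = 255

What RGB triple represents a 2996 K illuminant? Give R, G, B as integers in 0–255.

t = 2996/100 = 29.96; the t ≤ 66 branch applies.
R = 255 by definition for t ≤ 66.
G = 99.47·ln 29.96 − 161.1 = 99.47·3.3999 − 161.1 = 177.084.
B = 138.5·ln(29.96 − 10) − 305.0 = 138.5·ln 19.96 − 305.0 = 138.5·2.9937 − 305.0 = 109.632.
Rounded: (255, 177, 110).

R=255, G=177, B=110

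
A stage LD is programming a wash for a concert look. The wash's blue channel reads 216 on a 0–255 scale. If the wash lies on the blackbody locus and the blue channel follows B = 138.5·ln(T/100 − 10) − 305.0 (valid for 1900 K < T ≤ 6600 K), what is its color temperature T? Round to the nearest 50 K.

ln(t − 10) = (216 + 305.0) / 138.5 = 3.7617.
t − 10 = e^3.7617 = 43.023, so t = 53.023.
T = 100·t = 5302 K → 5300 K to the nearest 50 K.

5300 K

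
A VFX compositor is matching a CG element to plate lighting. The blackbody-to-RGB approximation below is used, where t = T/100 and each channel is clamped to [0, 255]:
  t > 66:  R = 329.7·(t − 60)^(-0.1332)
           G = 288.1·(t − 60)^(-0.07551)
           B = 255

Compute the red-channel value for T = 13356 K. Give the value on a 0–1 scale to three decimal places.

t = 13356/100 = 133.56; the t > 66 branch applies.
R = 329.7·(133.56 − 60)^(-0.1332) = 329.7·73.56^(-0.1332) = 329.7·0.56411 = 185.987.
On a 0–1 scale: 185.987/255 = 0.7294 → 0.729.

0.729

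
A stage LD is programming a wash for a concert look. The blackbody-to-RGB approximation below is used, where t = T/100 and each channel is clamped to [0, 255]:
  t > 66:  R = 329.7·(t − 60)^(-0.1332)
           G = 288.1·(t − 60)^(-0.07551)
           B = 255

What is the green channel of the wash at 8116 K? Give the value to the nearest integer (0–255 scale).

229

t = 8116/100 = 81.16; the t > 66 branch applies.
G = 288.1·(81.16 − 60)^(-0.07551) = 288.1·21.16^(-0.07551) = 288.1·0.79416 = 228.799.
Rounded: 229.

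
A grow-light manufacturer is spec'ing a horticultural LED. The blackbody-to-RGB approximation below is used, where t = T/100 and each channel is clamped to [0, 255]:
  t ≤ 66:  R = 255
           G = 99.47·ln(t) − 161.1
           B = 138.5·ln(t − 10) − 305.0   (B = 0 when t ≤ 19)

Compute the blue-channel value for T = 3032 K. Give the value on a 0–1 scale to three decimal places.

t = 3032/100 = 30.32; the t ≤ 66 branch applies.
B = 138.5·ln(30.32 − 10) − 305.0 = 138.5·ln 20.32 − 305.0 = 138.5·3.0116 − 305.0 = 112.107.
On a 0–1 scale: 112.107/255 = 0.4396 → 0.440.

0.440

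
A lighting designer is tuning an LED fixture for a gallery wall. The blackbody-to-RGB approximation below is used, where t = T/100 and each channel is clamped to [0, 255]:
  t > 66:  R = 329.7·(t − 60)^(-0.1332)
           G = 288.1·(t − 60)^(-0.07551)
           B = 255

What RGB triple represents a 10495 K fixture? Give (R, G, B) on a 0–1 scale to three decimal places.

t = 10495/100 = 104.95; the t > 66 branch applies.
R = 329.7·(104.95 − 60)^(-0.1332) = 329.7·44.95^(-0.1332) = 329.7·0.60236 = 198.598.
G = 288.1·(104.95 − 60)^(-0.07551) = 288.1·44.95^(-0.07551) = 288.1·0.75024 = 216.145.
B = 255 by definition for t > 66.
Dividing each by 255: (0.7788, 0.8476, 1.0000) → (0.779, 0.848, 1.000).

(0.779, 0.848, 1.000)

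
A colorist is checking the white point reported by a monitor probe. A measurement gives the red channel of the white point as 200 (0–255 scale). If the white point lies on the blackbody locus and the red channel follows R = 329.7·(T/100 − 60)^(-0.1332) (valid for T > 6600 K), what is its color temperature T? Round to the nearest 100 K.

10300 K

(t − 60)^(-0.1332) = 200/329.7 = 0.60661.
t − 60 = 0.60661^(1/-0.1332) = 0.60661^(-7.508) = 42.638, so t = 102.638.
T = 100·t = 10264 K → 10300 K to the nearest 100 K.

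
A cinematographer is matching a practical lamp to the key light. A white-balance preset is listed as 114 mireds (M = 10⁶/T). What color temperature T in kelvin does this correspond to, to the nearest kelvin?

8772 K

T = 10⁶ / 114 = 8771.93 K → 8772 K.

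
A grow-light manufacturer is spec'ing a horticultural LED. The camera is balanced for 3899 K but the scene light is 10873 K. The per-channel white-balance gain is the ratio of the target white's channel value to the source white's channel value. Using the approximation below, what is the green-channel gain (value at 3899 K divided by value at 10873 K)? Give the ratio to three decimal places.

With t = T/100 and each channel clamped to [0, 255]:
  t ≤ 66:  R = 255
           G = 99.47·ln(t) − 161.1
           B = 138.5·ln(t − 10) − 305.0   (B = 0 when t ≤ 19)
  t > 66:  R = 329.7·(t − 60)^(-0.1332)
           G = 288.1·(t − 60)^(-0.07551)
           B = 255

0.946

At 10873 K (t = 108.73):
  G = 288.1·(108.73 − 60)^(-0.07551) = 288.1·48.73^(-0.07551) = 288.1·0.74568 = 214.831.
At 3899 K (t = 38.99):
  G = 99.47·ln 38.99 − 161.1 = 99.47·3.6633 − 161.1 = 203.289.
Gain = 203.289 / 214.831 = 0.9463 → 0.946.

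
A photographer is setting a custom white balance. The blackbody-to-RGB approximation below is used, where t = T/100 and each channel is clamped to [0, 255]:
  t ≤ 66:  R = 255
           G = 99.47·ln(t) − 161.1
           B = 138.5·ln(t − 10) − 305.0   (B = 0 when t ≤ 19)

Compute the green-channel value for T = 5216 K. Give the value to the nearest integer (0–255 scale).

t = 5216/100 = 52.16; the t ≤ 66 branch applies.
G = 99.47·ln 52.16 − 161.1 = 99.47·3.9543 − 161.1 = 232.236.
Rounded: 232.

232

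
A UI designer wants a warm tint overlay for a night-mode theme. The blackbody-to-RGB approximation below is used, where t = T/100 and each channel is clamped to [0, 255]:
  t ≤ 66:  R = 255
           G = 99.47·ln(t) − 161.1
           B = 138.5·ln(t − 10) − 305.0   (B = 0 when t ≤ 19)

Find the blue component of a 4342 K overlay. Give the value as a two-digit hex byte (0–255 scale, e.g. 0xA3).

t = 4342/100 = 43.42; the t ≤ 66 branch applies.
B = 138.5·ln(43.42 − 10) − 305.0 = 138.5·ln 33.42 − 305.0 = 138.5·3.5092 − 305.0 = 181.018.
Rounded: 181; in hex, 0xB5.

0xB5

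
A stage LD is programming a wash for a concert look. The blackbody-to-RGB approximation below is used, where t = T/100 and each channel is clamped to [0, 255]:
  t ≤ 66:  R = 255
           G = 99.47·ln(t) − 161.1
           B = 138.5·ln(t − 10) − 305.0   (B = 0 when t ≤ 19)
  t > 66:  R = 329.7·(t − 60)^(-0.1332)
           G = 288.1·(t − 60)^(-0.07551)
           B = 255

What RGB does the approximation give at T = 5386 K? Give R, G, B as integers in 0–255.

t = 5386/100 = 53.86; the t ≤ 66 branch applies.
R = 255 by definition for t ≤ 66.
G = 99.47·ln 53.86 − 161.1 = 99.47·3.9864 − 161.1 = 235.426.
B = 138.5·ln(53.86 − 10) − 305.0 = 138.5·ln 43.86 − 305.0 = 138.5·3.7810 − 305.0 = 218.669.
Rounded: (255, 235, 219).

R=255, G=235, B=219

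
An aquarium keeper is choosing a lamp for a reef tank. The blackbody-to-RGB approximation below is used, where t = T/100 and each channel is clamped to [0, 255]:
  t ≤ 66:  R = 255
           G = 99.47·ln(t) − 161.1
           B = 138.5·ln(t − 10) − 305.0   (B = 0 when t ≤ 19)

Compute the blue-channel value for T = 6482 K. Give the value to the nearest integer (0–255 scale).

t = 6482/100 = 64.82; the t ≤ 66 branch applies.
B = 138.5·ln(64.82 − 10) − 305.0 = 138.5·ln 54.82 − 305.0 = 138.5·4.0041 − 305.0 = 249.562.
Rounded: 250.

250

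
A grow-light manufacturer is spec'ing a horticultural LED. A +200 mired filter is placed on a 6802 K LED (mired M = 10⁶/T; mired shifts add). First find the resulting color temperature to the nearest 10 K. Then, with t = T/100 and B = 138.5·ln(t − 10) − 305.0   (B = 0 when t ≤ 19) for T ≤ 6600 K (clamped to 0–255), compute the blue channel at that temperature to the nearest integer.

M_in = 10⁶/6802 = 147.02; M_out = 147.02 + (+200) = 347.02.
T_out = 10⁶/347.02 = 2881.7 K → 2880 K; t = 28.8.
B = 138.5·ln(28.8 − 10) − 305.0 = 138.5·ln 18.8 − 305.0 = 138.5·2.9339 − 305.0 = 101.339.
Rounded: 101.

101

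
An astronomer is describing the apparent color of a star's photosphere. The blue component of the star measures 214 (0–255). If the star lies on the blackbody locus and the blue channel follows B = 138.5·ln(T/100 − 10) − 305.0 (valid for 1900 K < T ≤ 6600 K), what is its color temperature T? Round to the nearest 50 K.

5250 K

ln(t − 10) = (214 + 305.0) / 138.5 = 3.7473.
t − 10 = e^3.7473 = 42.406, so t = 52.406.
T = 100·t = 5241 K → 5250 K to the nearest 50 K.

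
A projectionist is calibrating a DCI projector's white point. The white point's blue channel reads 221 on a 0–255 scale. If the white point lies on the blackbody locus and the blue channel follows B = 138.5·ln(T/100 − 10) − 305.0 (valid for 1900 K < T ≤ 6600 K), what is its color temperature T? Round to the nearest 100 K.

ln(t − 10) = (221 + 305.0) / 138.5 = 3.7978.
t − 10 = e^3.7978 = 44.604, so t = 54.604.
T = 100·t = 5460 K → 5500 K to the nearest 100 K.

5500 K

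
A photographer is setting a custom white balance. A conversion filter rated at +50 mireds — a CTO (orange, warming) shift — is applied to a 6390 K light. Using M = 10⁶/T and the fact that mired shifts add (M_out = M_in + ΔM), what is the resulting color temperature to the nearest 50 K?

M_in = 10⁶/6390 = 156.49 mireds.
M_out = 156.49 + (+50) = 206.49 mireds.
T_out = 10⁶/206.49 = 4842.7 K → 4850 K.

4850 K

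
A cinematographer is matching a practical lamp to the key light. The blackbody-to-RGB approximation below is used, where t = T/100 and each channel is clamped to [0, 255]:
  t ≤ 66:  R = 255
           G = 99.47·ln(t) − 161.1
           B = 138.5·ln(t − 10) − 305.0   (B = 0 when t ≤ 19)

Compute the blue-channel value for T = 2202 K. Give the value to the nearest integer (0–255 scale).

t = 2202/100 = 22.02; the t ≤ 66 branch applies.
B = 138.5·ln(22.02 − 10) − 305.0 = 138.5·ln 12.02 − 305.0 = 138.5·2.4866 − 305.0 = 39.390.
Rounded: 39.

39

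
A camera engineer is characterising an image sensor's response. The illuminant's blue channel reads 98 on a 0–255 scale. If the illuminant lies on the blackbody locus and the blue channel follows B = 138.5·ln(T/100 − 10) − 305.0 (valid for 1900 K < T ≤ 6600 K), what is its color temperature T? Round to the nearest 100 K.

ln(t − 10) = (98 + 305.0) / 138.5 = 2.9097.
t − 10 = e^2.9097 = 18.352, so t = 28.352.
T = 100·t = 2835 K → 2800 K to the nearest 100 K.

2800 K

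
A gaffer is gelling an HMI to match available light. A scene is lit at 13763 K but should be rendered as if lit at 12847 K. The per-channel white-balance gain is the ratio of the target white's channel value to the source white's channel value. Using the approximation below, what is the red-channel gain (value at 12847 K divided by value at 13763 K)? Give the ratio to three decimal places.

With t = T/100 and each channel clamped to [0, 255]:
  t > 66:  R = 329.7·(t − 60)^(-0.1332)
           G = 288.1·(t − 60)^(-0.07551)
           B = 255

At 13763 K (t = 137.63):
  R = 329.7·(137.63 − 60)^(-0.1332) = 329.7·77.63^(-0.1332) = 329.7·0.56008 = 184.658.
At 12847 K (t = 128.47):
  R = 329.7·(128.47 − 60)^(-0.1332) = 329.7·68.47^(-0.1332) = 329.7·0.56952 = 187.772.
Gain = 187.772 / 184.658 = 1.0169 → 1.017.

1.017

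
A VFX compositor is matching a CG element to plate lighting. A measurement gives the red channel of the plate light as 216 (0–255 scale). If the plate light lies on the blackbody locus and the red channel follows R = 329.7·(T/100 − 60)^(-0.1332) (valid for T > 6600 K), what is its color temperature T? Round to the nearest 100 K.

(t − 60)^(-0.1332) = 216/329.7 = 0.65514.
t − 60 = 0.65514^(1/-0.1332) = 0.65514^(-7.508) = 23.926, so t = 83.926.
T = 100·t = 8393 K → 8400 K to the nearest 100 K.

8400 K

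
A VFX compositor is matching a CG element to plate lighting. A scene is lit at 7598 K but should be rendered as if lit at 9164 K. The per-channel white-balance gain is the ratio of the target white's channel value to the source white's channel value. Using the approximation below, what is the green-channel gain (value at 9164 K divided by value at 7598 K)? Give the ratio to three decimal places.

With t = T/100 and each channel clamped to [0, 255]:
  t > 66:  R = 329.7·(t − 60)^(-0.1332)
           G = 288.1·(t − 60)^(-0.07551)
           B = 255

0.950

At 7598 K (t = 75.98):
  G = 288.1·(75.98 − 60)^(-0.07551) = 288.1·15.98^(-0.07551) = 288.1·0.81118 = 233.701.
At 9164 K (t = 91.64):
  G = 288.1·(91.64 − 60)^(-0.07551) = 288.1·31.64^(-0.07551) = 288.1·0.77040 = 221.953.
Gain = 221.953 / 233.701 = 0.9497 → 0.950.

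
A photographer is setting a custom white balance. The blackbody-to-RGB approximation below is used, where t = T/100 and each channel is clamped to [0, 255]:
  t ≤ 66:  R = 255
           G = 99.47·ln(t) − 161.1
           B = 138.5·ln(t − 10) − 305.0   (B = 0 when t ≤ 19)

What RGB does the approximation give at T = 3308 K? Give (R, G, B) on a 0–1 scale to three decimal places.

t = 3308/100 = 33.08; the t ≤ 66 branch applies.
R = 255 by definition for t ≤ 66.
G = 99.47·ln 33.08 − 161.1 = 99.47·3.4989 − 161.1 = 186.938.
B = 138.5·ln(33.08 − 10) − 305.0 = 138.5·ln 23.08 − 305.0 = 138.5·3.1390 − 305.0 = 129.747.
Dividing each by 255: (1.0000, 0.7331, 0.5088) → (1.000, 0.733, 0.509).

(1.000, 0.733, 0.509)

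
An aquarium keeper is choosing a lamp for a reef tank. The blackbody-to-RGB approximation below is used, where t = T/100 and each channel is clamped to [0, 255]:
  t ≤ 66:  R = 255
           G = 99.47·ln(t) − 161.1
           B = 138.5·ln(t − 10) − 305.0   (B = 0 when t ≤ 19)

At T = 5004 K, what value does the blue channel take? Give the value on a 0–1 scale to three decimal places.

0.808

t = 5004/100 = 50.04; the t ≤ 66 branch applies.
B = 138.5·ln(50.04 − 10) − 305.0 = 138.5·ln 40.04 − 305.0 = 138.5·3.6899 − 305.0 = 206.048.
On a 0–1 scale: 206.048/255 = 0.8080 → 0.808.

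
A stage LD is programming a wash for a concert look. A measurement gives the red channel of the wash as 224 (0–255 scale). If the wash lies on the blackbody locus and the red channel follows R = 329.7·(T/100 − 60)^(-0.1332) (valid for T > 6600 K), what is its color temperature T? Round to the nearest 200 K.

(t − 60)^(-0.1332) = 224/329.7 = 0.67941.
t − 60 = 0.67941^(1/-0.1332) = 0.67941^(-7.508) = 18.209, so t = 78.209.
T = 100·t = 7821 K → 7800 K to the nearest 200 K.

7800 K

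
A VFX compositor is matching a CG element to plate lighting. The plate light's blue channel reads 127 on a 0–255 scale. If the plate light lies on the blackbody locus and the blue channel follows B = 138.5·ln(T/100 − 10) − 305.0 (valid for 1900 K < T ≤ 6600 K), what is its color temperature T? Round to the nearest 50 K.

3250 K

ln(t − 10) = (127 + 305.0) / 138.5 = 3.1191.
t − 10 = e^3.1191 = 22.627, so t = 32.627.
T = 100·t = 3263 K → 3250 K to the nearest 50 K.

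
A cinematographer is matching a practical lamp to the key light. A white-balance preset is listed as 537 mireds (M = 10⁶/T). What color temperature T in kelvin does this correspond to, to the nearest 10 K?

1860 K

T = 10⁶ / 537 = 1862.20 K → 1860 K.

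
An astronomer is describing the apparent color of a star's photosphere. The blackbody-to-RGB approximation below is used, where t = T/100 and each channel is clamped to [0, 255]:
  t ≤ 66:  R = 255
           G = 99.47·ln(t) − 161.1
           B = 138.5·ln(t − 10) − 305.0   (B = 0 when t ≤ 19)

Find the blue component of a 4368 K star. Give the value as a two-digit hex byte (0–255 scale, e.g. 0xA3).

t = 4368/100 = 43.68; the t ≤ 66 branch applies.
B = 138.5·ln(43.68 − 10) − 305.0 = 138.5·ln 33.68 − 305.0 = 138.5·3.5169 − 305.0 = 182.091.
Rounded: 182; in hex, 0xB6.

0xB6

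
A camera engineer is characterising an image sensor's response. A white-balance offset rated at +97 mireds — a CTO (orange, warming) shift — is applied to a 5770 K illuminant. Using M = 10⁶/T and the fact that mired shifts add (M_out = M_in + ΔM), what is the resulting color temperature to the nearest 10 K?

M_in = 10⁶/5770 = 173.31 mireds.
M_out = 173.31 + (+97) = 270.31 mireds.
T_out = 10⁶/270.31 = 3699.5 K → 3700 K.

3700 K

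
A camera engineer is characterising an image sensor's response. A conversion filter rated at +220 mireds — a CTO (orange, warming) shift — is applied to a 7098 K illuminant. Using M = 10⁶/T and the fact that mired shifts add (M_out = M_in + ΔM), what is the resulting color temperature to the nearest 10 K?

2770 K

M_in = 10⁶/7098 = 140.88 mireds.
M_out = 140.88 + (+220) = 360.88 mireds.
T_out = 10⁶/360.88 = 2771.0 K → 2770 K.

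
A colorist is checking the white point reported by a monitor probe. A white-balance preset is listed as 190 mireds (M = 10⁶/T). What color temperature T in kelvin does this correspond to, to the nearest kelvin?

5263 K

T = 10⁶ / 190 = 5263.16 K → 5263 K.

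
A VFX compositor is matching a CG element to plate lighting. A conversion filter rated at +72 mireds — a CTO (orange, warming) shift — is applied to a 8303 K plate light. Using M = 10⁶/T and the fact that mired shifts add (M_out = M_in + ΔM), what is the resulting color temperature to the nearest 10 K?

M_in = 10⁶/8303 = 120.44 mireds.
M_out = 120.44 + (+72) = 192.44 mireds.
T_out = 10⁶/192.44 = 5196.5 K → 5200 K.

5200 K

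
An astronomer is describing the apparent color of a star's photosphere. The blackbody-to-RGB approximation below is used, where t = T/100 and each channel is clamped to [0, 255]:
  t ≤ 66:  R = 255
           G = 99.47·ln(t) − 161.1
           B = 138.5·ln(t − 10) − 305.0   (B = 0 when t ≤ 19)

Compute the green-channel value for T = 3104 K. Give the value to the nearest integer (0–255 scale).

181

t = 3104/100 = 31.04; the t ≤ 66 branch applies.
G = 99.47·ln 31.04 − 161.1 = 99.47·3.4353 − 161.1 = 180.607.
Rounded: 181.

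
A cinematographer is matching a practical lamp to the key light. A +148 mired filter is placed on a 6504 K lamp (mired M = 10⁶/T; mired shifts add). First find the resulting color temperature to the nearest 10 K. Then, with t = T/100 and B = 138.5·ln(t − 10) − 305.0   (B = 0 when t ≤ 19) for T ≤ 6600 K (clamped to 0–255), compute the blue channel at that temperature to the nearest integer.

M_in = 10⁶/6504 = 153.75; M_out = 153.75 + (+148) = 301.75.
T_out = 10⁶/301.75 = 3314.0 K → 3310 K; t = 33.1.
B = 138.5·ln(33.1 − 10) − 305.0 = 138.5·ln 23.1 − 305.0 = 138.5·3.1398 − 305.0 = 129.867.
Rounded: 130.

130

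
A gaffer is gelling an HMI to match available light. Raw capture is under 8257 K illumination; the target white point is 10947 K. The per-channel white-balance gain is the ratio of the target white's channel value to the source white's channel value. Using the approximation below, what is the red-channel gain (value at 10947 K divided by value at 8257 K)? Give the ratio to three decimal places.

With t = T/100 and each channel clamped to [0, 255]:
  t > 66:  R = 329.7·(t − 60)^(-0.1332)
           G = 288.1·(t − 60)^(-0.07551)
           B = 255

0.901

At 8257 K (t = 82.57):
  R = 329.7·(82.57 − 60)^(-0.1332) = 329.7·22.57^(-0.1332) = 329.7·0.66025 = 217.685.
At 10947 K (t = 109.47):
  R = 329.7·(109.47 − 60)^(-0.1332) = 329.7·49.47^(-0.1332) = 329.7·0.59472 = 196.080.
Gain = 196.080 / 217.685 = 0.9007 → 0.901.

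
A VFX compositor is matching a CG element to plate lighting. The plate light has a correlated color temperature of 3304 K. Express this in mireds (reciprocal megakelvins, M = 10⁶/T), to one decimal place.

302.7 mireds

M = 10⁶ / 3304 = 302.663 → 302.7 mireds.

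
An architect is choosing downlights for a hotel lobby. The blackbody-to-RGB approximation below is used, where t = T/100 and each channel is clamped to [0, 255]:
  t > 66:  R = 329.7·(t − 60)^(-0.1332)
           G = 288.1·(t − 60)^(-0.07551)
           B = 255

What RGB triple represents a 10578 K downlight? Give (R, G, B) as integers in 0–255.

(198, 216, 255)

t = 10578/100 = 105.78; the t > 66 branch applies.
R = 329.7·(105.78 − 60)^(-0.1332) = 329.7·45.78^(-0.1332) = 329.7·0.60089 = 198.115.
G = 288.1·(105.78 − 60)^(-0.07551) = 288.1·45.78^(-0.07551) = 288.1·0.74921 = 215.847.
B = 255 by definition for t > 66.
Rounded: (198, 216, 255).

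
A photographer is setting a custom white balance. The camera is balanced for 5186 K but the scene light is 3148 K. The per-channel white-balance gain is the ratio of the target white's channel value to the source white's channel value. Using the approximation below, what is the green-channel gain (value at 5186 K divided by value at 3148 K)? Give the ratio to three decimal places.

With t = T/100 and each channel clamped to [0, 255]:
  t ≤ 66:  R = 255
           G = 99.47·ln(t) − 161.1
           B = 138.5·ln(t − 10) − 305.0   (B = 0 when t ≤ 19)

At 3148 K (t = 31.48):
  G = 99.47·ln 31.48 − 161.1 = 99.47·3.4494 − 161.1 = 182.007.
At 5186 K (t = 51.86):
  G = 99.47·ln 51.86 − 161.1 = 99.47·3.9485 − 161.1 = 231.662.
Gain = 231.662 / 182.007 = 1.2728 → 1.273.

1.273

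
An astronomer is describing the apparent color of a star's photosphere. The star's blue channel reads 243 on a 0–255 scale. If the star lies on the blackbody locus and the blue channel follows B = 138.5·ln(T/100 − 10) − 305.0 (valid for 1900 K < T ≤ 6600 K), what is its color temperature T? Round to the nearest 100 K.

ln(t − 10) = (243 + 305.0) / 138.5 = 3.9567.
t − 10 = e^3.9567 = 52.283, so t = 62.283.
T = 100·t = 6228 K → 6200 K to the nearest 100 K.

6200 K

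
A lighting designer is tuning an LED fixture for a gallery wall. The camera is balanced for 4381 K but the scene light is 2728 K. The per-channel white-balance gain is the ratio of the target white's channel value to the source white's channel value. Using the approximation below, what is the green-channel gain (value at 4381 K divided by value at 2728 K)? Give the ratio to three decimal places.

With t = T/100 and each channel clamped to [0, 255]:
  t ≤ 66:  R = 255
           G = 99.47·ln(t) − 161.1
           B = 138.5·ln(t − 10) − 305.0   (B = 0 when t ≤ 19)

At 2728 K (t = 27.28):
  G = 99.47·ln 27.28 − 161.1 = 99.47·3.3062 − 161.1 = 167.763.
At 4381 K (t = 43.81):
  G = 99.47·ln 43.81 − 161.1 = 99.47·3.7799 − 161.1 = 214.883.
Gain = 214.883 / 167.763 = 1.2809 → 1.281.

1.281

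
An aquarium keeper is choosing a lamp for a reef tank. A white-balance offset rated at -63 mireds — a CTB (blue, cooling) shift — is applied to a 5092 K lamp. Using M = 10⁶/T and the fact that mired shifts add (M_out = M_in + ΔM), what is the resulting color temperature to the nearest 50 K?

7500 K

M_in = 10⁶/5092 = 196.39 mireds.
M_out = 196.39 + (-63) = 133.39 mireds.
T_out = 10⁶/133.39 = 7497.0 K → 7500 K.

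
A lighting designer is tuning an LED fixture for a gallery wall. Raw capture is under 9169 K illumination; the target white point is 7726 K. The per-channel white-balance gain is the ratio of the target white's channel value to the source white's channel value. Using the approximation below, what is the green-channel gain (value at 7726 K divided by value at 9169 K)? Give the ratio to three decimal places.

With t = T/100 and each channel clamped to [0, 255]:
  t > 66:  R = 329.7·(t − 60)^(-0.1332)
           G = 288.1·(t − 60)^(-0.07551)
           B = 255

1.047

At 9169 K (t = 91.69):
  G = 288.1·(91.69 − 60)^(-0.07551) = 288.1·31.69^(-0.07551) = 288.1·0.77031 = 221.926.
At 7726 K (t = 77.26):
  G = 288.1·(77.26 − 60)^(-0.07551) = 288.1·17.26^(-0.07551) = 288.1·0.80648 = 232.346.
Gain = 232.346 / 221.926 = 1.0469 → 1.047.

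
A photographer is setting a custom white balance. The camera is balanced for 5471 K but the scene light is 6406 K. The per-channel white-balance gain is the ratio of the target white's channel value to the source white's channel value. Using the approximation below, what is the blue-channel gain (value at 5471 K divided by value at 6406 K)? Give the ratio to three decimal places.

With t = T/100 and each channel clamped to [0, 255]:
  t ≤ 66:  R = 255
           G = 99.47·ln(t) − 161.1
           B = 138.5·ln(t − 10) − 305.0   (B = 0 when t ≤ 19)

0.894

At 6406 K (t = 64.06):
  B = 138.5·ln(64.06 − 10) − 305.0 = 138.5·ln 54.06 − 305.0 = 138.5·3.9901 − 305.0 = 247.628.
At 5471 K (t = 54.71):
  B = 138.5·ln(54.71 − 10) − 305.0 = 138.5·ln 44.71 − 305.0 = 138.5·3.8002 − 305.0 = 221.327.
Gain = 221.327 / 247.628 = 0.8938 → 0.894.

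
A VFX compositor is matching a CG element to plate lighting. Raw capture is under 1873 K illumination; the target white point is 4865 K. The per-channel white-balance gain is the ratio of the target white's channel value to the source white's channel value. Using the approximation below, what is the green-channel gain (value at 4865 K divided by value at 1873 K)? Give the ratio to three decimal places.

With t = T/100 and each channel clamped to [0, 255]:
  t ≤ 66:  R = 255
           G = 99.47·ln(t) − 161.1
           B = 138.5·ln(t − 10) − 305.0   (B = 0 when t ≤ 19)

1.728

At 1873 K (t = 18.73):
  G = 99.47·ln 18.73 − 161.1 = 99.47·2.9301 − 161.1 = 130.360.
At 4865 K (t = 48.65):
  G = 99.47·ln 48.65 − 161.1 = 99.47·3.8847 − 161.1 = 225.306.
Gain = 225.306 / 130.360 = 1.7283 → 1.728.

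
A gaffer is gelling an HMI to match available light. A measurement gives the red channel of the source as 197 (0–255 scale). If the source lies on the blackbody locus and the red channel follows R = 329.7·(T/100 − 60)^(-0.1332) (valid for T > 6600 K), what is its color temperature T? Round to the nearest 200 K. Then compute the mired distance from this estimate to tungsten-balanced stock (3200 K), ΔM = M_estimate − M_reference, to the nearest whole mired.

(t − 60)^(-0.1332) = 197/329.7 = 0.59751.
t − 60 = 0.59751^(1/-0.1332) = 0.59751^(-7.508) = 47.761, so t = 107.761.
T = 100·t = 10776 K → 10800 K to the nearest 200 K.
M_estimate = 10⁶/10800 = 92.59; M_reference = 10⁶/3200 = 312.50.
ΔM = 92.59 − 312.50 = -219.91 → -220 mireds.

-220 mireds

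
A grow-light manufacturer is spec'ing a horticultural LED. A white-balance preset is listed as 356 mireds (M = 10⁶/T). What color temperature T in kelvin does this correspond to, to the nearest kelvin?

2809 K

T = 10⁶ / 356 = 2808.99 K → 2809 K.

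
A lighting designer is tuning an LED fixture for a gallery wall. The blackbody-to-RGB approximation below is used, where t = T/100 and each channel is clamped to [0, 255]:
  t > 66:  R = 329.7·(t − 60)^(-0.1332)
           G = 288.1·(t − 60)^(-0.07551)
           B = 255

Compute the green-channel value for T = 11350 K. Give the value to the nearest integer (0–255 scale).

t = 11350/100 = 113.5; the t > 66 branch applies.
G = 288.1·(113.5 − 60)^(-0.07551) = 288.1·53.5^(-0.07551) = 288.1·0.74044 = 213.322.
Rounded: 213.

213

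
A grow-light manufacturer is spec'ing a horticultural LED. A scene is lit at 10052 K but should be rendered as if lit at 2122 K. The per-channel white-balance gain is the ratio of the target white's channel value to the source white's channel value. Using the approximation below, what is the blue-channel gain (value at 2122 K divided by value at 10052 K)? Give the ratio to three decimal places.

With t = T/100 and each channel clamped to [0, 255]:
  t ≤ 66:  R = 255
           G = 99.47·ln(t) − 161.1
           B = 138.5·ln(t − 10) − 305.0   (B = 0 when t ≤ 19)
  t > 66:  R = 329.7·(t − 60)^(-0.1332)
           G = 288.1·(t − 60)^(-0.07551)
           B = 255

0.117

At 10052 K (t = 100.52):
  B = 255 by definition for t > 66.
At 2122 K (t = 21.22):
  B = 138.5·ln(21.22 − 10) − 305.0 = 138.5·ln 11.22 − 305.0 = 138.5·2.4177 − 305.0 = 29.851.
Gain = 29.851 / 255.000 = 0.1171 → 0.117.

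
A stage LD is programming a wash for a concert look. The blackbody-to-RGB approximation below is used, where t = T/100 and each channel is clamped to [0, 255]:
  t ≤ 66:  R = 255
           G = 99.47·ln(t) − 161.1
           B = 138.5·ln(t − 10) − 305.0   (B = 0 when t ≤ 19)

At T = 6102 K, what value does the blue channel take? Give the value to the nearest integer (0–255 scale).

t = 6102/100 = 61.02; the t ≤ 66 branch applies.
B = 138.5·ln(61.02 − 10) − 305.0 = 138.5·ln 51.02 − 305.0 = 138.5·3.9322 − 305.0 = 239.612.
Rounded: 240.

240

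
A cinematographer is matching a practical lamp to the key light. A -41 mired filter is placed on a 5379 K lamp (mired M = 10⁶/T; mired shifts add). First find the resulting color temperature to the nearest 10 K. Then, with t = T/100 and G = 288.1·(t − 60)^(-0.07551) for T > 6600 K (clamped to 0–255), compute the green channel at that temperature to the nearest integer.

244

M_in = 10⁶/5379 = 185.91; M_out = 185.91 + (-41) = 144.91.
T_out = 10⁶/144.91 = 6900.9 K → 6900 K; t = 69.
G = 288.1·(69 − 60)^(-0.07551) = 288.1·9^(-0.07551) = 288.1·0.84712 = 244.055.
Rounded: 244.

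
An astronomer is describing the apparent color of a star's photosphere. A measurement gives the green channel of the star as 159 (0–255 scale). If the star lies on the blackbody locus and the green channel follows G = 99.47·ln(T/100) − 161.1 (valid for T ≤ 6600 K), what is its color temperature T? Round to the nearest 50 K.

ln t = (159 + 161.1) / 99.47 = 3.2181.
t = e^3.2181 = 24.980.
T = 100·t = 2498 K → 2500 K to the nearest 50 K.

2500 K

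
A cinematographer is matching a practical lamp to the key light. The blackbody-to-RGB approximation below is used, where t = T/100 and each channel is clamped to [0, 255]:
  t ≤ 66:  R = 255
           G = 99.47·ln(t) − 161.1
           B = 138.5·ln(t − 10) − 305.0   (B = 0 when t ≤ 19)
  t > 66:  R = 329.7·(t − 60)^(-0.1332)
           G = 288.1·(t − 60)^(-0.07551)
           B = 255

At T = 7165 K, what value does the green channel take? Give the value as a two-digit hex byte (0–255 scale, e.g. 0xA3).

t = 7165/100 = 71.65; the t > 66 branch applies.
G = 288.1·(71.65 − 60)^(-0.07551) = 288.1·11.65^(-0.07551) = 288.1·0.83077 = 239.345.
Rounded: 239; in hex, 0xEF.

0xEF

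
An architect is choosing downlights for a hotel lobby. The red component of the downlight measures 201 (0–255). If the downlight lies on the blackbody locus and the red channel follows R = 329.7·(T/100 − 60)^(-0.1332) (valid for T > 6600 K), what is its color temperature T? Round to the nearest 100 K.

10100 K

(t − 60)^(-0.1332) = 201/329.7 = 0.60965.
t − 60 = 0.60965^(1/-0.1332) = 0.60965^(-7.508) = 41.071, so t = 101.071.
T = 100·t = 10107 K → 10100 K to the nearest 100 K.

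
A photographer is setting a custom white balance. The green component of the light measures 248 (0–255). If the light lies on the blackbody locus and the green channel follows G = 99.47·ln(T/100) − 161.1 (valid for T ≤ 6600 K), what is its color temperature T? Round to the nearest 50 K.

ln t = (248 + 161.1) / 99.47 = 4.1128.
t = e^4.1128 = 61.117.
T = 100·t = 6112 K → 6100 K to the nearest 50 K.

6100 K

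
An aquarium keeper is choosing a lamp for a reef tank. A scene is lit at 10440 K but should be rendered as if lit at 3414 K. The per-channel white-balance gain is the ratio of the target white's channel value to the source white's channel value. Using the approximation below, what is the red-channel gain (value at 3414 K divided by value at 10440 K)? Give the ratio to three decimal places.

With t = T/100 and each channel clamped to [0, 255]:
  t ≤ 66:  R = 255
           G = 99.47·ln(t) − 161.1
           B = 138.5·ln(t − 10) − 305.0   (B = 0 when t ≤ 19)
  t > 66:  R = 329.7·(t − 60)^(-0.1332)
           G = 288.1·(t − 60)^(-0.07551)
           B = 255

At 10440 K (t = 104.4):
  R = 329.7·(104.4 − 60)^(-0.1332) = 329.7·44.4^(-0.1332) = 329.7·0.60335 = 198.924.
At 3414 K (t = 34.14):
  R = 255 by definition for t ≤ 66.
Gain = 255.000 / 198.924 = 1.2819 → 1.282.

1.282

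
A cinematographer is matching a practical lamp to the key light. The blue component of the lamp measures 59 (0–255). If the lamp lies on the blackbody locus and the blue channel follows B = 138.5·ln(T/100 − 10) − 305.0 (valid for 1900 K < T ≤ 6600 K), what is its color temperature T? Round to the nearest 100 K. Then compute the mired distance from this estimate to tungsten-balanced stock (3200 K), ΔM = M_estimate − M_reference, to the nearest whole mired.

ln(t − 10) = (59 + 305.0) / 138.5 = 2.6282.
t − 10 = e^2.6282 = 13.848, so t = 23.848.
T = 100·t = 2385 K → 2400 K to the nearest 100 K.
M_estimate = 10⁶/2400 = 416.67; M_reference = 10⁶/3200 = 312.50.
ΔM = 416.67 − 312.50 = 104.17 → +104 mireds.

+104 mireds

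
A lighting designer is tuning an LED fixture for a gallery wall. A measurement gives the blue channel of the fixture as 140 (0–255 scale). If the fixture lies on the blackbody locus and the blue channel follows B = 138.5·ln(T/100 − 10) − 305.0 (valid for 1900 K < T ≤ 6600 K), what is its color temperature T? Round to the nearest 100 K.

3500 K

ln(t − 10) = (140 + 305.0) / 138.5 = 3.2130.
t − 10 = e^3.2130 = 24.853, so t = 34.853.
T = 100·t = 3485 K → 3500 K to the nearest 100 K.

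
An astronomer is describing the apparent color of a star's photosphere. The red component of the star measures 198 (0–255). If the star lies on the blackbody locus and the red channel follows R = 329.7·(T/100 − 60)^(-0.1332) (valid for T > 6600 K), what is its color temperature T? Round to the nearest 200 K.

10600 K

(t − 60)^(-0.1332) = 198/329.7 = 0.60055.
t − 60 = 0.60055^(1/-0.1332) = 0.60055^(-7.508) = 45.980, so t = 105.980.
T = 100·t = 10598 K → 10600 K to the nearest 200 K.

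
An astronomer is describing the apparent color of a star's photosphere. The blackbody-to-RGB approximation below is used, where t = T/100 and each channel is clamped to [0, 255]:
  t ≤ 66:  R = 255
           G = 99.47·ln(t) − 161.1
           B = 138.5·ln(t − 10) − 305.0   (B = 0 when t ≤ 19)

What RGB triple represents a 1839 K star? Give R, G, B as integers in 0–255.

t = 1839/100 = 18.39; the t ≤ 66 branch applies.
R = 255 by definition for t ≤ 66.
G = 99.47·ln 18.39 − 161.1 = 99.47·2.9118 − 161.1 = 128.537.
t = 18.39 ≤ 19, so B = 0.
Rounded: (255, 129, 0).

R=255, G=129, B=0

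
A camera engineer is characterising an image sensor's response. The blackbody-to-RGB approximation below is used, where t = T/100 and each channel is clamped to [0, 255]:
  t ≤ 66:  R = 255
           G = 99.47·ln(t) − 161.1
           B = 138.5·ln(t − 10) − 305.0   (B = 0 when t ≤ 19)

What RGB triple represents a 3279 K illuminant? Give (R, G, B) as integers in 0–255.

(255, 186, 128)

t = 3279/100 = 32.79; the t ≤ 66 branch applies.
R = 255 by definition for t ≤ 66.
G = 99.47·ln 32.79 − 161.1 = 99.47·3.4901 − 161.1 = 186.063.
B = 138.5·ln(32.79 − 10) − 305.0 = 138.5·ln 22.79 − 305.0 = 138.5·3.1263 − 305.0 = 127.996.
Rounded: (255, 186, 128).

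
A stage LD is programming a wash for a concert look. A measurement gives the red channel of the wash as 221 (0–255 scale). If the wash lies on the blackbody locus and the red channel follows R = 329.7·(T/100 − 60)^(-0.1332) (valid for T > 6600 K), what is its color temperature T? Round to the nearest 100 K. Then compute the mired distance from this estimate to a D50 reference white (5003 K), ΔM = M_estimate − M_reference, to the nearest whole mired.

(t − 60)^(-0.1332) = 221/329.7 = 0.67031.
t − 60 = 0.67031^(1/-0.1332) = 0.67031^(-7.508) = 20.149, so t = 80.149.
T = 100·t = 8015 K → 8000 K to the nearest 100 K.
M_estimate = 10⁶/8000 = 125.00; M_reference = 10⁶/5003 = 199.88.
ΔM = 125.00 − 199.88 = -74.88 → -75 mireds.

-75 mireds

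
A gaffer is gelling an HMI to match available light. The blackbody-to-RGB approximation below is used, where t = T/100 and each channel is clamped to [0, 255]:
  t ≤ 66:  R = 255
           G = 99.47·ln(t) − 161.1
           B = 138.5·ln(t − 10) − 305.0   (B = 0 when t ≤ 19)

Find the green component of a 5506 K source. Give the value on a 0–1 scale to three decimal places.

0.932

t = 5506/100 = 55.06; the t ≤ 66 branch applies.
G = 99.47·ln 55.06 − 161.1 = 99.47·4.0084 − 161.1 = 237.618.
On a 0–1 scale: 237.618/255 = 0.9318 → 0.932.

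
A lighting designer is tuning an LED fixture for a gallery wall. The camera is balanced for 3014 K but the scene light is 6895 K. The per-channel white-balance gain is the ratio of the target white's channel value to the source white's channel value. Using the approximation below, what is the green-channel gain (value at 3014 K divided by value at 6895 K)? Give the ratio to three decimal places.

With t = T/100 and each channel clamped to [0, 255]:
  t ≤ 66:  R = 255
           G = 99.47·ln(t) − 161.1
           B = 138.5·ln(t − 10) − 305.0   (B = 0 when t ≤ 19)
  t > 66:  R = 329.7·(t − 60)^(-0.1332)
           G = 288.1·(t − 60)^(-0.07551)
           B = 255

At 6895 K (t = 68.95):
  G = 288.1·(68.95 − 60)^(-0.07551) = 288.1·8.95^(-0.07551) = 288.1·0.84748 = 244.158.
At 3014 K (t = 30.14):
  G = 99.47·ln 30.14 − 161.1 = 99.47·3.4059 − 161.1 = 177.680.
Gain = 177.680 / 244.158 = 0.7277 → 0.728.

0.728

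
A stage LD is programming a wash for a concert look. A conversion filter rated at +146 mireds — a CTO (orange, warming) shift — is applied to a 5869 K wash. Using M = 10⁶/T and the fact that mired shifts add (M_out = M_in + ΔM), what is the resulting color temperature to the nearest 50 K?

3150 K

M_in = 10⁶/5869 = 170.39 mireds.
M_out = 170.39 + (+146) = 316.39 mireds.
T_out = 10⁶/316.39 = 3160.7 K → 3150 K.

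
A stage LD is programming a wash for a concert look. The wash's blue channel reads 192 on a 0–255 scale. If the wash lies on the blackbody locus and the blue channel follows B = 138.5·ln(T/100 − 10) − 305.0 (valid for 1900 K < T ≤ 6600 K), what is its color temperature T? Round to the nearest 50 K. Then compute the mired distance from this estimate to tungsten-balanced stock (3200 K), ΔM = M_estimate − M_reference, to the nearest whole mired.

ln(t − 10) = (192 + 305.0) / 138.5 = 3.5884.
t − 10 = e^3.5884 = 36.178, so t = 46.178.
T = 100·t = 4618 K → 4600 K to the nearest 50 K.
M_estimate = 10⁶/4600 = 217.39; M_reference = 10⁶/3200 = 312.50.
ΔM = 217.39 − 312.50 = -95.11 → -95 mireds.

-95 mireds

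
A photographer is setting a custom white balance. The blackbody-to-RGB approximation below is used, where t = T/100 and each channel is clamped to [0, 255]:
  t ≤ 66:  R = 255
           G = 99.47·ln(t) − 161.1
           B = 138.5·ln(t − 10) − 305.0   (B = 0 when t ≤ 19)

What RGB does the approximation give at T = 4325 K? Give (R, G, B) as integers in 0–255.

t = 4325/100 = 43.25; the t ≤ 66 branch applies.
R = 255 by definition for t ≤ 66.
G = 99.47·ln 43.25 − 161.1 = 99.47·3.7670 − 161.1 = 213.603.
B = 138.5·ln(43.25 − 10) − 305.0 = 138.5·ln 33.25 − 305.0 = 138.5·3.5041 − 305.0 = 180.312.
Rounded: (255, 214, 180).

(255, 214, 180)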